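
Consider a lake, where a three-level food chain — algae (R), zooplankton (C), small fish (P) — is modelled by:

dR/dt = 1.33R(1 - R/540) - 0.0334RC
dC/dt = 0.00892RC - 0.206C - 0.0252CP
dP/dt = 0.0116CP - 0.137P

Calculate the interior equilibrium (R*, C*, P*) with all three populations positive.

From dP/dt = 0: 0.0116C* = 0.137, so C* = 11.8.
From dR/dt = 0: 1.33(1 - R*/540) = 0.0334·11.8, giving R* = 540·(1 - 0.297) = 380.
From dC/dt = 0: 0.00892·380 - 0.206 = 0.0252P*, so P* = 3.18/0.0252 = 126.

R* ≈ 380, C* ≈ 11.8, P* ≈ 126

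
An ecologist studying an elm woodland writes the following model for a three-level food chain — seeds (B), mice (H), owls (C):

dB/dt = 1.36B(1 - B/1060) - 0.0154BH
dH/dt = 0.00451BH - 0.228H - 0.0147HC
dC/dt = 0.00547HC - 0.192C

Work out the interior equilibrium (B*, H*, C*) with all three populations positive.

From dC/dt = 0: 0.00547H* = 0.192, so H* = 35.1.
From dB/dt = 0: 1.36(1 - B*/1060) = 0.0154·35.1, giving B* = 1060·(1 - 0.397) = 639.
From dH/dt = 0: 0.00451·639 - 0.228 = 0.0147C*, so C* = 2.65/0.0147 = 180.

B* ≈ 639, H* ≈ 35.1, C* ≈ 180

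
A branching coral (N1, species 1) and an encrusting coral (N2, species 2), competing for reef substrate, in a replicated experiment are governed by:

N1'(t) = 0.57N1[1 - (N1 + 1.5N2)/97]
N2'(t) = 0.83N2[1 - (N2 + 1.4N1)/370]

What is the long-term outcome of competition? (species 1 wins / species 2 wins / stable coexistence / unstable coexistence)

species 2 excludes species 1

Compare the nullcline intercepts: K1/α12 = 97/1.5 = 64.7 < K2 = 370; K2/α21 = 370/1.4 = 264 > K1 = 97.
Since the inequalities point opposite ways, species 2 can invade but species 1 cannot.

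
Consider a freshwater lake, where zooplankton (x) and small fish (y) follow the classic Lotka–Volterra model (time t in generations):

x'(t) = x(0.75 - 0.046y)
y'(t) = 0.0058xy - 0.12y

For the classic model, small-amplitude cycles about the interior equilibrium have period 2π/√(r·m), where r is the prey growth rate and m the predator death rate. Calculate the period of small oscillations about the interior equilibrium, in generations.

Here r = 0.75 and m = 0.12, so r·m = 0.09.
ω = √0.09 = 0.3 per generation, hence T = 2π/ω ≈ 20.9 generations.

T ≈ 20.9 generations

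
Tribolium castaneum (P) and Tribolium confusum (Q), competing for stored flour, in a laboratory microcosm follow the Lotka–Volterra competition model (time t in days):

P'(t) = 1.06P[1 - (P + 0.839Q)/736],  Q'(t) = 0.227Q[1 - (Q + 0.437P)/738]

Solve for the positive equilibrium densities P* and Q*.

P* ≈ 184, Q* ≈ 657

Setting both brackets to zero gives the nullclines P + 0.839Q = 736 and 0.437P + Q = 738.
Substituting Q = 738 - 0.437P into the first: P(1 - 0.839·0.437) = 736 - 0.839·738.
So P* = 117/0.633 = 184, and then Q* = 738 - 0.437·184 = 657.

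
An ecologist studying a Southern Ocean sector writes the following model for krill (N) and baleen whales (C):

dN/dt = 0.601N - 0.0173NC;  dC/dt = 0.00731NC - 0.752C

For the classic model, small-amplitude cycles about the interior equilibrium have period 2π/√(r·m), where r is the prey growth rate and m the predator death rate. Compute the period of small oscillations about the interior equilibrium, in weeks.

Here r = 0.601 and m = 0.752, so r·m = 0.452.
ω = √0.452 = 0.672 per week, hence T = 2π/ω ≈ 9.35 weeks.

T ≈ 9.35 weeks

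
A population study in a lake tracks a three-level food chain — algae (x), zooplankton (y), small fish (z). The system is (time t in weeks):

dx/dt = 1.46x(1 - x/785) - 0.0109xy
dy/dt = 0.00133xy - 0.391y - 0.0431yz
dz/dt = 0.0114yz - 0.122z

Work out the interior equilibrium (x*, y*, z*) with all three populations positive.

From dz/dt = 0: 0.0114y* = 0.122, so y* = 10.7.
From dx/dt = 0: 1.46(1 - x*/785) = 0.0109·10.7, giving x* = 785·(1 - 0.0799) = 722.
From dy/dt = 0: 0.00133·722 - 0.391 = 0.0431z*, so z* = 0.57/0.0431 = 13.2.

x* ≈ 722, y* ≈ 10.7, z* ≈ 13.2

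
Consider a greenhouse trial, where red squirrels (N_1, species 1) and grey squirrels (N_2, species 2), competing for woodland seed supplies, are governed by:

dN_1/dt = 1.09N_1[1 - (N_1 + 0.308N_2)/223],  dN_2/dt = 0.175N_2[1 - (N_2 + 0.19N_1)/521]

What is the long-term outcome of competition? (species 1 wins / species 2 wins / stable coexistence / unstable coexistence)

Compare the nullcline intercepts: K1/α12 = 223/0.308 = 724 > K2 = 521; K2/α21 = 521/0.19 = 2740 > K1 = 223.
Since both inequalities hold, each species can invade when rare, so the interior equilibrium is stable.

stable coexistence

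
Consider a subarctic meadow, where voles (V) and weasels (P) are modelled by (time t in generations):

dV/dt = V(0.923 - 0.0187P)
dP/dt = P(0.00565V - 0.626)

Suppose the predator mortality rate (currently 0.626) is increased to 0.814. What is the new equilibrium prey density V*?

V* ≈ 144

At the interior fixed point, setting dP/dt = 0 with P > 0 fixes V* = (predator death rate)/(VP coefficient) — independent of the other coefficients.
With the change, V* = 0.814/0.00565 = 144; it rises from 111.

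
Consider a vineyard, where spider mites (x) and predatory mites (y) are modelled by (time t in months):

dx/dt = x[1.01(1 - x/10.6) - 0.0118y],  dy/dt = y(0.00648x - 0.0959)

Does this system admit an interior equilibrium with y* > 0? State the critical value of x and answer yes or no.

Threshold x = 14.8; K < 14.8, so no, the predator goes extinct.

The predator equation gives dy/dt > 0 only when x > 0.0959/0.00648 = 14.8.
Without the predator, x → K = 10.6. Since 10.6 < 14.8, the predator cannot invade.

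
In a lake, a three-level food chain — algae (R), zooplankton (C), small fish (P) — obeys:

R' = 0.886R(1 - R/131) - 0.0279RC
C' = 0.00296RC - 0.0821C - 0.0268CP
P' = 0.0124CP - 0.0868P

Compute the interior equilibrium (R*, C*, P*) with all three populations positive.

From dP/dt = 0: 0.0124C* = 0.0868, so C* = 7.
From dR/dt = 0: 0.886(1 - R*/131) = 0.0279·7, giving R* = 131·(1 - 0.22) = 102.
From dC/dt = 0: 0.00296·102 - 0.0821 = 0.0268P*, so P* = 0.22/0.0268 = 8.22.

R* ≈ 102, C* ≈ 7, P* ≈ 8.22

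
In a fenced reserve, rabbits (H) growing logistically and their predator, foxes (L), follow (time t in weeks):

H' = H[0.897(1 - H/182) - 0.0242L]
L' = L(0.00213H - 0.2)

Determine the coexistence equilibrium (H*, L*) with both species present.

From dL/dt = 0 with L > 0: 0.00213H* = 0.2, so H* = 93.9.
Substitute into dH/dt = 0: 0.897(1 - 93.9/182) = 0.0242L*.
The bracket is 0.484, giving L* = 0.434/0.0242 = 17.9.

H* ≈ 93.9, L* ≈ 17.9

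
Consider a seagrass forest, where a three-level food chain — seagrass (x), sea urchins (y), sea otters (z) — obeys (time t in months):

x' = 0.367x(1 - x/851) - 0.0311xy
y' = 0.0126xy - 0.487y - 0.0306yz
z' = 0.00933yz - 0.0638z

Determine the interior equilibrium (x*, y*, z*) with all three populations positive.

From dz/dt = 0: 0.00933y* = 0.0638, so y* = 6.84.
From dx/dt = 0: 0.367(1 - x*/851) = 0.0311·6.84, giving x* = 851·(1 - 0.579) = 358.
From dy/dt = 0: 0.0126·358 - 0.487 = 0.0306z*, so z* = 4.02/0.0306 = 131.

x* ≈ 358, y* ≈ 6.84, z* ≈ 131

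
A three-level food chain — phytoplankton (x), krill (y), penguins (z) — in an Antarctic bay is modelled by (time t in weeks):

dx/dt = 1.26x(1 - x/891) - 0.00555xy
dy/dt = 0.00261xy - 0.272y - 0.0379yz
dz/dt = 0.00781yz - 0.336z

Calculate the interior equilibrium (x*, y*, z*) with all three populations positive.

From dz/dt = 0: 0.00781y* = 0.336, so y* = 43.
From dx/dt = 0: 1.26(1 - x*/891) = 0.00555·43, giving x* = 891·(1 - 0.19) = 722.
From dy/dt = 0: 0.00261·722 - 0.272 = 0.0379z*, so z* = 1.61/0.0379 = 42.6.

x* ≈ 722, y* ≈ 43, z* ≈ 42.6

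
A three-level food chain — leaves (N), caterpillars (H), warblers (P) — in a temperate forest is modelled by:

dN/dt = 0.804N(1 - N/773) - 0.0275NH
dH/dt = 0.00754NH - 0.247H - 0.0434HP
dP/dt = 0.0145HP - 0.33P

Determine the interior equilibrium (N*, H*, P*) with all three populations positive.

From dP/dt = 0: 0.0145H* = 0.33, so H* = 22.8.
From dN/dt = 0: 0.804(1 - N*/773) = 0.0275·22.8, giving N* = 773·(1 - 0.778) = 171.
From dH/dt = 0: 0.00754·171 - 0.247 = 0.0434P*, so P* = 1.04/0.0434 = 24.1.

N* ≈ 171, H* ≈ 22.8, P* ≈ 24.1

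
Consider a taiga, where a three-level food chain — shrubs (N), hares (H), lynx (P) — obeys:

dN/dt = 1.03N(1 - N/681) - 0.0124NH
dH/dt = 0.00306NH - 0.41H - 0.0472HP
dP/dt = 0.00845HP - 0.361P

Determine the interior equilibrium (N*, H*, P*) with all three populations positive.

From dP/dt = 0: 0.00845H* = 0.361, so H* = 42.7.
From dN/dt = 0: 1.03(1 - N*/681) = 0.0124·42.7, giving N* = 681·(1 - 0.514) = 331.
From dH/dt = 0: 0.00306·331 - 0.41 = 0.0472P*, so P* = 0.602/0.0472 = 12.8.

N* ≈ 331, H* ≈ 42.7, P* ≈ 12.8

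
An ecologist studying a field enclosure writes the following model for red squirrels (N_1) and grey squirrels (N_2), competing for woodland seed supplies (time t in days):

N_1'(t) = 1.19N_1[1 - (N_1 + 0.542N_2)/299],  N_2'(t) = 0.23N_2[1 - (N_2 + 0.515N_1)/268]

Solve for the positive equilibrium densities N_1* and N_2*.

N_1* ≈ 213, N_2* ≈ 158

Setting both brackets to zero gives the nullclines N_1 + 0.542N_2 = 299 and 0.515N_1 + N_2 = 268.
Substituting N_2 = 268 - 0.515N_1 into the first: N_1(1 - 0.542·0.515) = 299 - 0.542·268.
So N_1* = 154/0.721 = 213, and then N_2* = 268 - 0.515·213 = 158.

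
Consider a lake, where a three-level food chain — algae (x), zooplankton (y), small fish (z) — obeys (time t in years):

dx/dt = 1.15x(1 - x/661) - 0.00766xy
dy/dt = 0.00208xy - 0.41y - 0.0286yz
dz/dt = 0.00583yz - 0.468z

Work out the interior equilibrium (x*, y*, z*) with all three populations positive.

From dz/dt = 0: 0.00583y* = 0.468, so y* = 80.3.
From dx/dt = 0: 1.15(1 - x*/661) = 0.00766·80.3, giving x* = 661·(1 - 0.535) = 308.
From dy/dt = 0: 0.00208·308 - 0.41 = 0.0286z*, so z* = 0.23/0.0286 = 8.03.

x* ≈ 308, y* ≈ 80.3, z* ≈ 8.03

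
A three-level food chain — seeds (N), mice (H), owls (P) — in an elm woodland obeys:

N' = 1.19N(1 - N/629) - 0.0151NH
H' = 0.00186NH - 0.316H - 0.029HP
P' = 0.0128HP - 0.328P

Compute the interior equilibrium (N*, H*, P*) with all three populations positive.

N* ≈ 424, H* ≈ 25.6, P* ≈ 16.3

From dP/dt = 0: 0.0128H* = 0.328, so H* = 25.6.
From dN/dt = 0: 1.19(1 - N*/629) = 0.0151·25.6, giving N* = 629·(1 - 0.325) = 424.
From dH/dt = 0: 0.00186·424 - 0.316 = 0.029P*, so P* = 0.474/0.029 = 16.3.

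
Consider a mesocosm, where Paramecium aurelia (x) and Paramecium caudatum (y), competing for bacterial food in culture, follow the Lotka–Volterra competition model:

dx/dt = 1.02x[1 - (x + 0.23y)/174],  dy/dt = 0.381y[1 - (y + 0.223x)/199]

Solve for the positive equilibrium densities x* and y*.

Setting both brackets to zero gives the nullclines x + 0.23y = 174 and 0.223x + y = 199.
Substituting y = 199 - 0.223x into the first: x(1 - 0.23·0.223) = 174 - 0.23·199.
So x* = 128/0.949 = 135, and then y* = 199 - 0.223·135 = 169.

x* ≈ 135, y* ≈ 169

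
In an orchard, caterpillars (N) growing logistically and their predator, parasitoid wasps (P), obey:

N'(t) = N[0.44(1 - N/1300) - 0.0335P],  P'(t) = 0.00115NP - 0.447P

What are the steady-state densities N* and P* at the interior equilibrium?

From dP/dt = 0 with P > 0: 0.00115N* = 0.447, so N* = 389.
Substitute into dN/dt = 0: 0.44(1 - 389/1300) = 0.0335P*.
The bracket is 0.701, giving P* = 0.308/0.0335 = 9.21.

N* ≈ 389, P* ≈ 9.21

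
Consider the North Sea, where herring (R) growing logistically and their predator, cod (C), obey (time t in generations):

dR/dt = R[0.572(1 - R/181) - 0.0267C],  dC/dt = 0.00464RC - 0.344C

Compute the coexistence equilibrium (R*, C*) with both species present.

R* ≈ 74.1, C* ≈ 12.6

From dC/dt = 0 with C > 0: 0.00464R* = 0.344, so R* = 74.1.
Substitute into dR/dt = 0: 0.572(1 - 74.1/181) = 0.0267C*.
The bracket is 0.59, giving C* = 0.338/0.0267 = 12.6.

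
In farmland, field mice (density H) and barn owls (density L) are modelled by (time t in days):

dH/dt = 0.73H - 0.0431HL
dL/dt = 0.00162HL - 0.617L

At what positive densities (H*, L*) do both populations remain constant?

H* ≈ 381, L* ≈ 16.9

Set dL/dt = 0 with L > 0: 0.00162H - 0.617 = 0, so H* = 0.617/0.00162 = 381.
Set dH/dt = 0 with H > 0: 0.73 - 0.0431L = 0, so L* = 0.73/0.0431 = 16.9.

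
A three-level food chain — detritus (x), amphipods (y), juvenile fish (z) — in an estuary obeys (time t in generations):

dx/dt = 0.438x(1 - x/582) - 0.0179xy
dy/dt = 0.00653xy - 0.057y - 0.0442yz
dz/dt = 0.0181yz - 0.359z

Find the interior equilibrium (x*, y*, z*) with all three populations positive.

x* ≈ 110, y* ≈ 19.8, z* ≈ 15

From dz/dt = 0: 0.0181y* = 0.359, so y* = 19.8.
From dx/dt = 0: 0.438(1 - x*/582) = 0.0179·19.8, giving x* = 582·(1 - 0.811) = 110.
From dy/dt = 0: 0.00653·110 - 0.057 = 0.0442z*, so z* = 0.663/0.0442 = 15.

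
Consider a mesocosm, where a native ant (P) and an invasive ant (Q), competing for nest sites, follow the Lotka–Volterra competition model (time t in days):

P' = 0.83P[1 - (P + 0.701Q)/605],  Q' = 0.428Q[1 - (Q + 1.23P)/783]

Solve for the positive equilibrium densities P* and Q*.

P* ≈ 407, Q* ≈ 282

Setting both brackets to zero gives the nullclines P + 0.701Q = 605 and 1.23P + Q = 783.
Substituting Q = 783 - 1.23P into the first: P(1 - 0.701·1.23) = 605 - 0.701·783.
So P* = 56.1/0.138 = 407, and then Q* = 783 - 1.23·407 = 282.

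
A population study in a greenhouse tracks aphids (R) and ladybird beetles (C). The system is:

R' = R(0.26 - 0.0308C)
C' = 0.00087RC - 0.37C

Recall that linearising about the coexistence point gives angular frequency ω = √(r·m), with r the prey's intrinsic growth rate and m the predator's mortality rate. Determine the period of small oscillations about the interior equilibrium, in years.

Here r = 0.26 and m = 0.37, so r·m = 0.0962.
ω = √0.0962 = 0.31 per year, hence T = 2π/ω ≈ 20.3 years.

T ≈ 20.3 years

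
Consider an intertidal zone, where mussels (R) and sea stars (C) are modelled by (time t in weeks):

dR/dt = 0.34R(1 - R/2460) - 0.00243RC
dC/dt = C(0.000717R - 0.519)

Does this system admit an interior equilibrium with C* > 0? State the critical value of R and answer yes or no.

The predator equation gives dC/dt > 0 only when R > 0.519/0.000717 = 724.
Without the predator, R → K = 2460. Since 2460 > 724, the predator can invade and persist.

Threshold R = 724; K > 724, so yes, the predator persists.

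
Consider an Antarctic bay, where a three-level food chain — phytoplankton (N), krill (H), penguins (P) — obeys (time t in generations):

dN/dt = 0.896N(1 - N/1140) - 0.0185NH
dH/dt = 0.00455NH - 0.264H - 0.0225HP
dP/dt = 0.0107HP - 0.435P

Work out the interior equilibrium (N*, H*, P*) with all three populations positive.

From dP/dt = 0: 0.0107H* = 0.435, so H* = 40.7.
From dN/dt = 0: 0.896(1 - N*/1140) = 0.0185·40.7, giving N* = 1140·(1 - 0.839) = 183.
From dH/dt = 0: 0.00455·183 - 0.264 = 0.0225P*, so P* = 0.569/0.0225 = 25.3.

N* ≈ 183, H* ≈ 40.7, P* ≈ 25.3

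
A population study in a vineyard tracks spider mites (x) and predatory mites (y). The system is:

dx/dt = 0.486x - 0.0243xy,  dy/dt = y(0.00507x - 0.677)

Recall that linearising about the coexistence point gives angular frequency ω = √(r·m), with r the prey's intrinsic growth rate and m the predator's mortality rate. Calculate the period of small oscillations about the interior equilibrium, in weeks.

T ≈ 11 weeks

Here r = 0.486 and m = 0.677, so r·m = 0.329.
ω = √0.329 = 0.574 per week, hence T = 2π/ω ≈ 11 weeks.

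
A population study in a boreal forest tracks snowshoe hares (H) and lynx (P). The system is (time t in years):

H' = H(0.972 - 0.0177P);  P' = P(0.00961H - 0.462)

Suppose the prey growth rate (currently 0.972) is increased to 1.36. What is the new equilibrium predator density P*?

At the interior fixed point, setting dH/dt = 0 with H > 0 fixes P* = (prey growth rate)/(HP coefficient) — independent of the other coefficients.
With the change, P* = 1.36/0.0177 = 76.8; it rises from 54.9.

P* ≈ 76.8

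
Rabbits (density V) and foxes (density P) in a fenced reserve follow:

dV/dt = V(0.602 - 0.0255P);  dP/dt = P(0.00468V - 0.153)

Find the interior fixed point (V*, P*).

V* ≈ 32.7, P* ≈ 23.6

Set dP/dt = 0 with P > 0: 0.00468V - 0.153 = 0, so V* = 0.153/0.00468 = 32.7.
Set dV/dt = 0 with V > 0: 0.602 - 0.0255P = 0, so P* = 0.602/0.0255 = 23.6.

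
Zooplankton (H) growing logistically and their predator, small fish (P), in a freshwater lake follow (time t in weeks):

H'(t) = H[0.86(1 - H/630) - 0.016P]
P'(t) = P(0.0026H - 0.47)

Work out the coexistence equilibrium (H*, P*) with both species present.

H* ≈ 181, P* ≈ 38.3

From dP/dt = 0 with P > 0: 0.0026H* = 0.47, so H* = 181.
Substitute into dH/dt = 0: 0.86(1 - 181/630) = 0.016P*.
The bracket is 0.713, giving P* = 0.613/0.016 = 38.3.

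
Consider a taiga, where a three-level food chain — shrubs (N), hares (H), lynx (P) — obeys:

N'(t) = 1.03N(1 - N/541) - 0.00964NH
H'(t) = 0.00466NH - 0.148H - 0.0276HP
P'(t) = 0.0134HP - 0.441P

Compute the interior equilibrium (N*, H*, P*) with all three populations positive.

N* ≈ 374, H* ≈ 32.9, P* ≈ 57.8

From dP/dt = 0: 0.0134H* = 0.441, so H* = 32.9.
From dN/dt = 0: 1.03(1 - N*/541) = 0.00964·32.9, giving N* = 541·(1 - 0.308) = 374.
From dH/dt = 0: 0.00466·374 - 0.148 = 0.0276P*, so P* = 1.6/0.0276 = 57.8.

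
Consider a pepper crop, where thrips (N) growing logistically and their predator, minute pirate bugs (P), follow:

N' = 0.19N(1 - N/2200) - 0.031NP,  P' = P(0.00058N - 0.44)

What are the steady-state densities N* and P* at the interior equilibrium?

From dP/dt = 0 with P > 0: 0.00058N* = 0.44, so N* = 759.
Substitute into dN/dt = 0: 0.19(1 - 759/2200) = 0.031P*.
The bracket is 0.655, giving P* = 0.124/0.031 = 4.02.

N* ≈ 759, P* ≈ 4.02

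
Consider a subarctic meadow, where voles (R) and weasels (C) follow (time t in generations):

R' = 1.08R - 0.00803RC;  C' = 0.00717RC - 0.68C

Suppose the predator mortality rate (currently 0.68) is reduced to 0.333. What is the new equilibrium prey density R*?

At the interior fixed point, setting dC/dt = 0 with C > 0 fixes R* = (predator death rate)/(RC coefficient) — independent of the other coefficients.
With the change, R* = 0.333/0.00717 = 46.4; it falls from 94.8.

R* ≈ 46.4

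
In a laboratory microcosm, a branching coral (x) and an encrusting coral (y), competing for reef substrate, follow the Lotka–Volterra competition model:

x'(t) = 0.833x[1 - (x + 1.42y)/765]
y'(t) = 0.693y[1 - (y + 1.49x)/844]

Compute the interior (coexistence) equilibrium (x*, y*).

x* ≈ 388, y* ≈ 265

Setting both brackets to zero gives the nullclines x + 1.42y = 765 and 1.49x + y = 844.
Substituting y = 844 - 1.49x into the first: x(1 - 1.42·1.49) = 765 - 1.42·844.
So x* = -433/-1.12 = 388, and then y* = 844 - 1.49·388 = 265.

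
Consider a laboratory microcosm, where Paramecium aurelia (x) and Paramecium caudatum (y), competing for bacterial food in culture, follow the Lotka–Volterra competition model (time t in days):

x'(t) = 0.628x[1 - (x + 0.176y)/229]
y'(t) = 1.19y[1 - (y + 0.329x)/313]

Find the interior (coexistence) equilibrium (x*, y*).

x* ≈ 185, y* ≈ 252

Setting both brackets to zero gives the nullclines x + 0.176y = 229 and 0.329x + y = 313.
Substituting y = 313 - 0.329x into the first: x(1 - 0.176·0.329) = 229 - 0.176·313.
So x* = 174/0.942 = 185, and then y* = 313 - 0.329·185 = 252.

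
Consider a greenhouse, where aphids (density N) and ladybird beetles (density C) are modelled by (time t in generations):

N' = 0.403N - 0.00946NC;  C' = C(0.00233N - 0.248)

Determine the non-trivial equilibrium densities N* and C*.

N* ≈ 106, C* ≈ 42.6

Set dC/dt = 0 with C > 0: 0.00233N - 0.248 = 0, so N* = 0.248/0.00233 = 106.
Set dN/dt = 0 with N > 0: 0.403 - 0.00946C = 0, so C* = 0.403/0.00946 = 42.6.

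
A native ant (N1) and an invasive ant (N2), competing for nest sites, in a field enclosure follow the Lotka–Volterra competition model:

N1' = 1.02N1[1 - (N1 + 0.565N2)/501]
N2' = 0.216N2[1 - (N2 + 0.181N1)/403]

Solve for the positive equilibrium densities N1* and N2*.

Setting both brackets to zero gives the nullclines N1 + 0.565N2 = 501 and 0.181N1 + N2 = 403.
Substituting N2 = 403 - 0.181N1 into the first: N1(1 - 0.565·0.181) = 501 - 0.565·403.
So N1* = 273/0.898 = 304, and then N2* = 403 - 0.181·304 = 348.

N1* ≈ 304, N2* ≈ 348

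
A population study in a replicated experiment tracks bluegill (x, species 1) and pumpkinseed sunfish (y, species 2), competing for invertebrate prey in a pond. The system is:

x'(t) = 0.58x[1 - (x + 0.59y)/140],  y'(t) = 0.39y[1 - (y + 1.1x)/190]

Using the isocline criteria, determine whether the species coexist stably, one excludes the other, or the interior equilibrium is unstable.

Compare the nullcline intercepts: K1/α12 = 140/0.59 = 237 > K2 = 190; K2/α21 = 190/1.1 = 173 > K1 = 140.
Since both inequalities hold, each species can invade when rare, so the interior equilibrium is stable.

stable coexistence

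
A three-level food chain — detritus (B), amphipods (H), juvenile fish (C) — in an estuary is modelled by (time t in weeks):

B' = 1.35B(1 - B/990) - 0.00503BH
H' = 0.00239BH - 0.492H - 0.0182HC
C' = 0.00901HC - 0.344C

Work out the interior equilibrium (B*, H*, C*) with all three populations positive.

From dC/dt = 0: 0.00901H* = 0.344, so H* = 38.2.
From dB/dt = 0: 1.35(1 - B*/990) = 0.00503·38.2, giving B* = 990·(1 - 0.142) = 849.
From dH/dt = 0: 0.00239·849 - 0.492 = 0.0182C*, so C* = 1.54/0.0182 = 84.5.

B* ≈ 849, H* ≈ 38.2, C* ≈ 84.5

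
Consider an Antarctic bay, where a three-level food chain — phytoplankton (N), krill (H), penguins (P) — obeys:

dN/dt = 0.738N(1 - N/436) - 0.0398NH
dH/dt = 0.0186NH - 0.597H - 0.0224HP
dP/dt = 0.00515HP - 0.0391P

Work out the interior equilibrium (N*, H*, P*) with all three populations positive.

N* ≈ 257, H* ≈ 7.59, P* ≈ 187

From dP/dt = 0: 0.00515H* = 0.0391, so H* = 7.59.
From dN/dt = 0: 0.738(1 - N*/436) = 0.0398·7.59, giving N* = 436·(1 - 0.409) = 257.
From dH/dt = 0: 0.0186·257 - 0.597 = 0.0224P*, so P* = 4.19/0.0224 = 187.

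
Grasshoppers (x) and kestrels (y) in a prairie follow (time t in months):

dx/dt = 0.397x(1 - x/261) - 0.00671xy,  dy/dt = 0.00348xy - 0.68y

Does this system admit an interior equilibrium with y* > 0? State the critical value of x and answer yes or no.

The predator equation gives dy/dt > 0 only when x > 0.68/0.00348 = 195.
Without the predator, x → K = 261. Since 261 > 195, the predator can invade and persist.

Threshold x = 195; K > 195, so yes, the predator persists.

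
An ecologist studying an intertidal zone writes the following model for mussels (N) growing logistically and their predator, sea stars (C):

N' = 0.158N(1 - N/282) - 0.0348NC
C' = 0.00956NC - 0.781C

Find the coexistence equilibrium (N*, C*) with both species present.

N* ≈ 81.7, C* ≈ 3.22

From dC/dt = 0 with C > 0: 0.00956N* = 0.781, so N* = 81.7.
Substitute into dN/dt = 0: 0.158(1 - 81.7/282) = 0.0348C*.
The bracket is 0.71, giving C* = 0.112/0.0348 = 3.22.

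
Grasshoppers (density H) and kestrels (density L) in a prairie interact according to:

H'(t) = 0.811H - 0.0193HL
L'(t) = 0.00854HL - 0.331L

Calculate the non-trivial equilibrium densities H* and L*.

Set dL/dt = 0 with L > 0: 0.00854H - 0.331 = 0, so H* = 0.331/0.00854 = 38.8.
Set dH/dt = 0 with H > 0: 0.811 - 0.0193L = 0, so L* = 0.811/0.0193 = 42.

H* ≈ 38.8, L* ≈ 42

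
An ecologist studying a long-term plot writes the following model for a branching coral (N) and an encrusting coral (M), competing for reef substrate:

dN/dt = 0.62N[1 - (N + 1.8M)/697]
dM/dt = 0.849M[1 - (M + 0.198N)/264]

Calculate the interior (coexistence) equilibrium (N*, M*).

Setting both brackets to zero gives the nullclines N + 1.8M = 697 and 0.198N + M = 264.
Substituting M = 264 - 0.198N into the first: N(1 - 1.8·0.198) = 697 - 1.8·264.
So N* = 222/0.644 = 345, and then M* = 264 - 0.198·345 = 196.

N* ≈ 345, M* ≈ 196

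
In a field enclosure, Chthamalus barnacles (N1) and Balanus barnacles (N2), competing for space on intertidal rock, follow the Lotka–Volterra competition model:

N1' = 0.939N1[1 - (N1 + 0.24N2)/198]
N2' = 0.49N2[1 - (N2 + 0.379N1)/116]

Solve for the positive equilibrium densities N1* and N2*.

Setting both brackets to zero gives the nullclines N1 + 0.24N2 = 198 and 0.379N1 + N2 = 116.
Substituting N2 = 116 - 0.379N1 into the first: N1(1 - 0.24·0.379) = 198 - 0.24·116.
So N1* = 170/0.909 = 187, and then N2* = 116 - 0.379·187 = 45.1.

N1* ≈ 187, N2* ≈ 45.1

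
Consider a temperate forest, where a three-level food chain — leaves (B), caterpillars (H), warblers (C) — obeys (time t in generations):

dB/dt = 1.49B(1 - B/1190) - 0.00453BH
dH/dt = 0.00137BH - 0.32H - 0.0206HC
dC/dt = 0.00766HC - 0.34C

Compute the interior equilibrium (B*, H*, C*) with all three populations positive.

From dC/dt = 0: 0.00766H* = 0.34, so H* = 44.4.
From dB/dt = 0: 1.49(1 - B*/1190) = 0.00453·44.4, giving B* = 1190·(1 - 0.135) = 1030.
From dH/dt = 0: 0.00137·1030 - 0.32 = 0.0206C*, so C* = 1.09/0.0206 = 52.9.

B* ≈ 1030, H* ≈ 44.4, C* ≈ 52.9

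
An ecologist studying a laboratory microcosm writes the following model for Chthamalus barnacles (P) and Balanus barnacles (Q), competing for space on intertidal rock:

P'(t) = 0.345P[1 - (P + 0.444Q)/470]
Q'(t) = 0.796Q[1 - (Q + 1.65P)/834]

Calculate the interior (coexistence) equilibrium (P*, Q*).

P* ≈ 373, Q* ≈ 219

Setting both brackets to zero gives the nullclines P + 0.444Q = 470 and 1.65P + Q = 834.
Substituting Q = 834 - 1.65P into the first: P(1 - 0.444·1.65) = 470 - 0.444·834.
So P* = 99.7/0.267 = 373, and then Q* = 834 - 1.65·373 = 219.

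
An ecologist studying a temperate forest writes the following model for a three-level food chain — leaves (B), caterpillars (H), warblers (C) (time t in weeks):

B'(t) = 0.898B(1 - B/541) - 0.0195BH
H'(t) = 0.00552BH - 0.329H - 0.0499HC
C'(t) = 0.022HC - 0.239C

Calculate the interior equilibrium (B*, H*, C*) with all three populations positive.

From dC/dt = 0: 0.022H* = 0.239, so H* = 10.9.
From dB/dt = 0: 0.898(1 - B*/541) = 0.0195·10.9, giving B* = 541·(1 - 0.236) = 413.
From dH/dt = 0: 0.00552·413 - 0.329 = 0.0499C*, so C* = 1.95/0.0499 = 39.1.

B* ≈ 413, H* ≈ 10.9, C* ≈ 39.1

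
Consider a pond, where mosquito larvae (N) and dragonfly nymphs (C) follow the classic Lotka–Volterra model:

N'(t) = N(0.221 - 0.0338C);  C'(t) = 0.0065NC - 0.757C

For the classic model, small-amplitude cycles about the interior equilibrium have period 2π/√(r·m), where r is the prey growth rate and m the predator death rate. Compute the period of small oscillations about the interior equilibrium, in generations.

T ≈ 15.4 generations

Here r = 0.221 and m = 0.757, so r·m = 0.167.
ω = √0.167 = 0.409 per generation, hence T = 2π/ω ≈ 15.4 generations.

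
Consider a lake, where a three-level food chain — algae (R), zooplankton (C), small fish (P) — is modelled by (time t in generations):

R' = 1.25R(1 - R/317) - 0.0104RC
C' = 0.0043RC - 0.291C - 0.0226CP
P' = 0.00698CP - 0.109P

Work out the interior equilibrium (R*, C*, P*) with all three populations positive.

From dP/dt = 0: 0.00698C* = 0.109, so C* = 15.6.
From dR/dt = 0: 1.25(1 - R*/317) = 0.0104·15.6, giving R* = 317·(1 - 0.13) = 276.
From dC/dt = 0: 0.0043·276 - 0.291 = 0.0226P*, so P* = 0.895/0.0226 = 39.6.

R* ≈ 276, C* ≈ 15.6, P* ≈ 39.6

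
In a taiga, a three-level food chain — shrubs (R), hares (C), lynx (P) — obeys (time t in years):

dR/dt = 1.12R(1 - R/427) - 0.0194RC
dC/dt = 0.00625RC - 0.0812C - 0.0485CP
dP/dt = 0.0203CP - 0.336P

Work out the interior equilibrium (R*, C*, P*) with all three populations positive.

From dP/dt = 0: 0.0203C* = 0.336, so C* = 16.6.
From dR/dt = 0: 1.12(1 - R*/427) = 0.0194·16.6, giving R* = 427·(1 - 0.287) = 305.
From dC/dt = 0: 0.00625·305 - 0.0812 = 0.0485P*, so P* = 1.82/0.0485 = 37.6.

R* ≈ 305, C* ≈ 16.6, P* ≈ 37.6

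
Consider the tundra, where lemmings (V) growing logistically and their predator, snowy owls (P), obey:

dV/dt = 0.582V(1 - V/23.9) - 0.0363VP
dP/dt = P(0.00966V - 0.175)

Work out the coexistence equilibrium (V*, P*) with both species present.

V* ≈ 18.1, P* ≈ 3.88

From dP/dt = 0 with P > 0: 0.00966V* = 0.175, so V* = 18.1.
Substitute into dV/dt = 0: 0.582(1 - 18.1/23.9) = 0.0363P*.
The bracket is 0.242, giving P* = 0.141/0.0363 = 3.88.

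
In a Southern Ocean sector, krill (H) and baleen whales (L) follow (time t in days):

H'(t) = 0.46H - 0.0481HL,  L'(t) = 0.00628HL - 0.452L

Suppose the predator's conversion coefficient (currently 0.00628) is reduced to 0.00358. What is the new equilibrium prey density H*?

H* ≈ 126

At the interior fixed point, setting dL/dt = 0 with L > 0 fixes H* = (predator death rate)/(HL coefficient) — independent of the other coefficients.
With the change, H* = 0.452/0.00358 = 126; it rises from 72.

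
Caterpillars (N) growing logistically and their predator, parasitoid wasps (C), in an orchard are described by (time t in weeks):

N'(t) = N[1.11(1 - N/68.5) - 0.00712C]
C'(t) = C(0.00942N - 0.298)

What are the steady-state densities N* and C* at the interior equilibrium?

From dC/dt = 0 with C > 0: 0.00942N* = 0.298, so N* = 31.6.
Substitute into dN/dt = 0: 1.11(1 - 31.6/68.5) = 0.00712C*.
The bracket is 0.538, giving C* = 0.597/0.00712 = 83.9.

N* ≈ 31.6, C* ≈ 83.9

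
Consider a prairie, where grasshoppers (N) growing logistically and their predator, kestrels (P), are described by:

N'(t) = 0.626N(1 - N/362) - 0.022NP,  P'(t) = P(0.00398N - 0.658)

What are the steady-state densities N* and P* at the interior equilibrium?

From dP/dt = 0 with P > 0: 0.00398N* = 0.658, so N* = 165.
Substitute into dN/dt = 0: 0.626(1 - 165/362) = 0.022P*.
The bracket is 0.543, giving P* = 0.34/0.022 = 15.5.

N* ≈ 165, P* ≈ 15.5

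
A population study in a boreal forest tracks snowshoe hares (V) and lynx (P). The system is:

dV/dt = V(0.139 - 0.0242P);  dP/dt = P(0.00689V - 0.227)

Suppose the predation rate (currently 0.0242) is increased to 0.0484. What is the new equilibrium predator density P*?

P* ≈ 2.87

At the interior fixed point, setting dV/dt = 0 with V > 0 fixes P* = (prey growth rate)/(VP coefficient) — independent of the other coefficients.
With the change, P* = 0.139/0.0484 = 2.87; it falls from 5.74.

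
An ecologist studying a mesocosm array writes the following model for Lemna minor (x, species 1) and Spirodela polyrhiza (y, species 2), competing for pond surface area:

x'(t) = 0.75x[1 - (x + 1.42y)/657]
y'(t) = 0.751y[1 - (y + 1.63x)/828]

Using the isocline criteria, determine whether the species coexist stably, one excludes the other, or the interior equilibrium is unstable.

Compare the nullcline intercepts: K1/α12 = 657/1.42 = 463 < K2 = 828; K2/α21 = 828/1.63 = 508 < K1 = 657.
Since both are reversed, neither can invade when rare; the interior point is a saddle.

unstable coexistence (outcome depends on initial conditions)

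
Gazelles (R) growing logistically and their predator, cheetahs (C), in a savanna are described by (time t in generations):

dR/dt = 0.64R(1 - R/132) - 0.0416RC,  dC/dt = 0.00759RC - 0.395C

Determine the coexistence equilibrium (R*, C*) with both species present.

R* ≈ 52, C* ≈ 9.32

From dC/dt = 0 with C > 0: 0.00759R* = 0.395, so R* = 52.
Substitute into dR/dt = 0: 0.64(1 - 52/132) = 0.0416C*.
The bracket is 0.606, giving C* = 0.388/0.0416 = 9.32.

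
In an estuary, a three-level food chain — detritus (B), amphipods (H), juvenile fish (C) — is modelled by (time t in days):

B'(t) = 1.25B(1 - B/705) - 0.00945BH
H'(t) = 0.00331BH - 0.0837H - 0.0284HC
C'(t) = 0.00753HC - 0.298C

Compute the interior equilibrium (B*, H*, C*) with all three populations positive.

B* ≈ 494, H* ≈ 39.6, C* ≈ 54.6

From dC/dt = 0: 0.00753H* = 0.298, so H* = 39.6.
From dB/dt = 0: 1.25(1 - B*/705) = 0.00945·39.6, giving B* = 705·(1 - 0.299) = 494.
From dH/dt = 0: 0.00331·494 - 0.0837 = 0.0284C*, so C* = 1.55/0.0284 = 54.6.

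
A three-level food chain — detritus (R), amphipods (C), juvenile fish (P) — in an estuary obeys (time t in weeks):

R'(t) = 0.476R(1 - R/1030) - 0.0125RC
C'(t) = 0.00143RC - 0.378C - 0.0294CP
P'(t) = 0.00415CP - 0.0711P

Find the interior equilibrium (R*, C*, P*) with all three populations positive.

R* ≈ 567, C* ≈ 17.1, P* ≈ 14.7

From dP/dt = 0: 0.00415C* = 0.0711, so C* = 17.1.
From dR/dt = 0: 0.476(1 - R*/1030) = 0.0125·17.1, giving R* = 1030·(1 - 0.45) = 567.
From dC/dt = 0: 0.00143·567 - 0.378 = 0.0294P*, so P* = 0.432/0.0294 = 14.7.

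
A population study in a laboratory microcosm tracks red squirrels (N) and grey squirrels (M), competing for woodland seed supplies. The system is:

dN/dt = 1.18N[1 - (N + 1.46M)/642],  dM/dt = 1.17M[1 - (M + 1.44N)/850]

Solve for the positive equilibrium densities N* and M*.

Setting both brackets to zero gives the nullclines N + 1.46M = 642 and 1.44N + M = 850.
Substituting M = 850 - 1.44N into the first: N(1 - 1.46·1.44) = 642 - 1.46·850.
So N* = -599/-1.1 = 543, and then M* = 850 - 1.44·543 = 67.6.

N* ≈ 543, M* ≈ 67.6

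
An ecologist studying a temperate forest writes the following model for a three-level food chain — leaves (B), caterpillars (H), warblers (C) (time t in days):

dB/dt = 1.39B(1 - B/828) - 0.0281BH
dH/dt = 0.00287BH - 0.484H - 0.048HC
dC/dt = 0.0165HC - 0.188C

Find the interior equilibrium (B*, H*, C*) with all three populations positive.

B* ≈ 637, H* ≈ 11.4, C* ≈ 28

From dC/dt = 0: 0.0165H* = 0.188, so H* = 11.4.
From dB/dt = 0: 1.39(1 - B*/828) = 0.0281·11.4, giving B* = 828·(1 - 0.23) = 637.
From dH/dt = 0: 0.00287·637 - 0.484 = 0.048C*, so C* = 1.34/0.048 = 28.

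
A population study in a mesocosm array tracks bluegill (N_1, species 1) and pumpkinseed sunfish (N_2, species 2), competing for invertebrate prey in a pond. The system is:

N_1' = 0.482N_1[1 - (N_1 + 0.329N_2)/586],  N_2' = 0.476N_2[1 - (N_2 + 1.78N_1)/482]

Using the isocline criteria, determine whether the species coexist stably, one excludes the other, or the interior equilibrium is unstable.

species 1 excludes species 2

Compare the nullcline intercepts: K1/α12 = 586/0.329 = 1780 > K2 = 482; K2/α21 = 482/1.78 = 271 < K1 = 586.
Since the inequalities point opposite ways, species 1 can invade but species 2 cannot.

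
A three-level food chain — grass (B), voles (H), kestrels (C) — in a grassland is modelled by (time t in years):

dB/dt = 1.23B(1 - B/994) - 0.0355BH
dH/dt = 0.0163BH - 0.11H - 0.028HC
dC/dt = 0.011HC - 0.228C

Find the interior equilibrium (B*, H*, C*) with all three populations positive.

From dC/dt = 0: 0.011H* = 0.228, so H* = 20.7.
From dB/dt = 0: 1.23(1 - B*/994) = 0.0355·20.7, giving B* = 994·(1 - 0.598) = 399.
From dH/dt = 0: 0.0163·399 - 0.11 = 0.028C*, so C* = 6.4/0.028 = 229.

B* ≈ 399, H* ≈ 20.7, C* ≈ 229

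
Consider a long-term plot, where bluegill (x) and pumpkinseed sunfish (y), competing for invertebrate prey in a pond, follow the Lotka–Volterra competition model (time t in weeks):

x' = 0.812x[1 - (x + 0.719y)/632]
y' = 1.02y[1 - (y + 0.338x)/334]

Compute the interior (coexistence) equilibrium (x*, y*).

x* ≈ 518, y* ≈ 159

Setting both brackets to zero gives the nullclines x + 0.719y = 632 and 0.338x + y = 334.
Substituting y = 334 - 0.338x into the first: x(1 - 0.719·0.338) = 632 - 0.719·334.
So x* = 392/0.757 = 518, and then y* = 334 - 0.338·518 = 159.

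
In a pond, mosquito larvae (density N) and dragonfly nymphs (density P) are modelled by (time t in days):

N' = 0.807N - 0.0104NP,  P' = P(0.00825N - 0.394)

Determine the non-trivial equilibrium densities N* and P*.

Set dP/dt = 0 with P > 0: 0.00825N - 0.394 = 0, so N* = 0.394/0.00825 = 47.8.
Set dN/dt = 0 with N > 0: 0.807 - 0.0104P = 0, so P* = 0.807/0.0104 = 77.6.

N* ≈ 47.8, P* ≈ 77.6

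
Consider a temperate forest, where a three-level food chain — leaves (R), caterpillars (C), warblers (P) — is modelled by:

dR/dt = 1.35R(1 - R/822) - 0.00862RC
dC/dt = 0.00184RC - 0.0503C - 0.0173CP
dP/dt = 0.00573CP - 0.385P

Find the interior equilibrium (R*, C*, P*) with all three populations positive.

From dP/dt = 0: 0.00573C* = 0.385, so C* = 67.2.
From dR/dt = 0: 1.35(1 - R*/822) = 0.00862·67.2, giving R* = 822·(1 - 0.429) = 469.
From dC/dt = 0: 0.00184·469 - 0.0503 = 0.0173P*, so P* = 0.813/0.0173 = 47.

R* ≈ 469, C* ≈ 67.2, P* ≈ 47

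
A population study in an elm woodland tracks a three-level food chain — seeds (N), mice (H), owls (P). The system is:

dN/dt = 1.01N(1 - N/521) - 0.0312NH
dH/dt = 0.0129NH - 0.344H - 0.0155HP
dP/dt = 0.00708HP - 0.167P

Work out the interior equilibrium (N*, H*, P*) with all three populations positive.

N* ≈ 141, H* ≈ 23.6, P* ≈ 95.5

From dP/dt = 0: 0.00708H* = 0.167, so H* = 23.6.
From dN/dt = 0: 1.01(1 - N*/521) = 0.0312·23.6, giving N* = 521·(1 - 0.729) = 141.
From dH/dt = 0: 0.0129·141 - 0.344 = 0.0155P*, so P* = 1.48/0.0155 = 95.5.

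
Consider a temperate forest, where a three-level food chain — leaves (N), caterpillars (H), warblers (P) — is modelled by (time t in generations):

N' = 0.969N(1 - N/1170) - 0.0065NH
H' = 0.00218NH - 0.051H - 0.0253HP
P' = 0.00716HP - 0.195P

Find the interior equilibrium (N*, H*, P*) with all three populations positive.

From dP/dt = 0: 0.00716H* = 0.195, so H* = 27.2.
From dN/dt = 0: 0.969(1 - N*/1170) = 0.0065·27.2, giving N* = 1170·(1 - 0.183) = 956.
From dH/dt = 0: 0.00218·956 - 0.051 = 0.0253P*, so P* = 2.03/0.0253 = 80.4.

N* ≈ 956, H* ≈ 27.2, P* ≈ 80.4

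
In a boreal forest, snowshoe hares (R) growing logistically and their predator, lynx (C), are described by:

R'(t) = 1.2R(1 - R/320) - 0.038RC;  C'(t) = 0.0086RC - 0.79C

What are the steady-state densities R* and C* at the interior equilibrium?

R* ≈ 91.9, C* ≈ 22.5

From dC/dt = 0 with C > 0: 0.0086R* = 0.79, so R* = 91.9.
Substitute into dR/dt = 0: 1.2(1 - 91.9/320) = 0.038C*.
The bracket is 0.713, giving C* = 0.856/0.038 = 22.5.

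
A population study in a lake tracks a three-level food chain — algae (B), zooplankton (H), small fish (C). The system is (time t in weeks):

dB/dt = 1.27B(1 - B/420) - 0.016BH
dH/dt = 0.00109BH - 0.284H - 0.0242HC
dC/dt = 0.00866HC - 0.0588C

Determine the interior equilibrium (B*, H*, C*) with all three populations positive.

From dC/dt = 0: 0.00866H* = 0.0588, so H* = 6.79.
From dB/dt = 0: 1.27(1 - B*/420) = 0.016·6.79, giving B* = 420·(1 - 0.0855) = 384.
From dH/dt = 0: 0.00109·384 - 0.284 = 0.0242C*, so C* = 0.135/0.0242 = 5.56.

B* ≈ 384, H* ≈ 6.79, C* ≈ 5.56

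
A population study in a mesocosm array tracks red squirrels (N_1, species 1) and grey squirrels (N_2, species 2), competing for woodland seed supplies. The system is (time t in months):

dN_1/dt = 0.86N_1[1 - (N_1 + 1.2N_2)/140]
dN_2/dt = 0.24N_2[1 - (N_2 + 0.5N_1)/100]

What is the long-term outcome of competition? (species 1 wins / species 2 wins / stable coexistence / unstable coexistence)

stable coexistence

Compare the nullcline intercepts: K1/α12 = 140/1.2 = 117 > K2 = 100; K2/α21 = 100/0.5 = 200 > K1 = 140.
Since both inequalities hold, each species can invade when rare, so the interior equilibrium is stable.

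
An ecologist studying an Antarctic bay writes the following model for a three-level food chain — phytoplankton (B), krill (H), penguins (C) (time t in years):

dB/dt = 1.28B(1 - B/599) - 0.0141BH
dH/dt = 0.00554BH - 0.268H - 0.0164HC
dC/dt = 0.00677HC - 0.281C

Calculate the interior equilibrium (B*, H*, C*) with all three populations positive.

B* ≈ 325, H* ≈ 41.5, C* ≈ 93.5

From dC/dt = 0: 0.00677H* = 0.281, so H* = 41.5.
From dB/dt = 0: 1.28(1 - B*/599) = 0.0141·41.5, giving B* = 599·(1 - 0.457) = 325.
From dH/dt = 0: 0.00554·325 - 0.268 = 0.0164C*, so C* = 1.53/0.0164 = 93.5.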